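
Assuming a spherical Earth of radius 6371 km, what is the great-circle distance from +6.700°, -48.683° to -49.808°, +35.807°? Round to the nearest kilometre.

10183 km

Δλ = 35.807 − -48.683 = 84.490°.
Δφ = -49.808 − 6.700 = -56.508°.
a = sin²(Δφ/2) + cos φ₁ · cos φ₂ · sin²(Δλ/2) = 0.513790.
c = 2·atan2(√a, √(1−a)) = 1.59838 rad → d = 6371·c ≈ 10183.28 km.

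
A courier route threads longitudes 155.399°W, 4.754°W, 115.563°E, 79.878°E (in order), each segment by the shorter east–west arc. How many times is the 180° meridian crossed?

0

Leg 1: -155.399° → -4.754°, shortest Δλ = 150.645° (east) — does not cross 180°.
Leg 2: -4.754° → +115.563°, shortest Δλ = 120.317° (east) — does not cross 180°.
Leg 3: +115.563° → +79.878°, shortest Δλ = -35.685° (west) — does not cross 180°.
Total crossings: 0.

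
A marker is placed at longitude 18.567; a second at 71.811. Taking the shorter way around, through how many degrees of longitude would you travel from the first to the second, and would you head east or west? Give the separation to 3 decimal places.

53.244° east

Raw difference: 71.811 − 18.567 = 53.244°.
Normalise into (−180°, 180°]: 53.244° stays 53.244°.
Positive ⇒ the second point lies to the east; separation 53.244°.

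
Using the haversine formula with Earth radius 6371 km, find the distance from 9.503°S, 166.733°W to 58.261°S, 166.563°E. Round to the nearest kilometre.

5877 km

Δλ = 166.563 − -166.733 = 333.296°; wrapped into (−180°, 180°]: -26.704°.
Δφ = -58.261 − -9.503 = -48.758°.
a = sin²(Δφ/2) + cos φ₁ · cos φ₂ · sin²(Δλ/2) = 0.198049.
c = 2·atan2(√a, √(1−a)) = 0.92241 rad → d = 6371·c ≈ 5876.66 km.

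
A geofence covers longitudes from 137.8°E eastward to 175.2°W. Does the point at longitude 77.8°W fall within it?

No

Band width going east from +137.8° to -175.2°: ((-175.2 − 137.8) mod 360) = 47.0°.
Offset of -77.8° east of the west edge: ((-77.8 − 137.8) mod 360) = 144.4°.
144.4° > 47.0° ⇒ outside.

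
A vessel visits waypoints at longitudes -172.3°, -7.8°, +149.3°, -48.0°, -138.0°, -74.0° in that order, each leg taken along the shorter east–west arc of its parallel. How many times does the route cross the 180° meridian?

Leg 1: -172.3° → -7.8°, shortest Δλ = 164.5° (east) — does not cross 180°.
Leg 2: -7.8° → +149.3°, shortest Δλ = 157.1° (east) — does not cross 180°.
Leg 3: +149.3° → -48.0°, shortest Δλ = 162.7° (east) — crosses 180°.
Leg 4: -48.0° → -138.0°, shortest Δλ = -90.0° (west) — does not cross 180°.
Leg 5: -138.0° → -74.0°, shortest Δλ = 64.0° (east) — does not cross 180°.
Total crossings: 1.

1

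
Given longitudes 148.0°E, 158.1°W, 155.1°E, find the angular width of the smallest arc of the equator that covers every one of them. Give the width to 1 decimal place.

Sort the longitudes: -158.1°, +148.0°, +155.1°.
Eastward gaps between consecutive values (wrapping around): 306.1°, 7.1°, 46.8°.
Largest gap = 306.1° ⇒ minimal covering band is its complement: 360° − 306.1° = 53.9°.
Band runs from +148.0° eastward to -158.1°, crossing the antimeridian.

53.9°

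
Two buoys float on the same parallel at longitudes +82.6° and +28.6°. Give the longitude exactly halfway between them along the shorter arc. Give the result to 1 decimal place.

Signed shortest Δλ from +82.6° to +28.6° is -54.0°.
Midpoint longitude = +82.6° + (-54.0°)/2 = +82.6° − 27.0° = +55.6°.

+55.6°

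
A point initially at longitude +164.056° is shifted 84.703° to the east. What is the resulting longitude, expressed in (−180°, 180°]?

-111.241°

Start at +164.056°; shift +84.703° → +248.759°.
+248.759° lies outside (−180°, 180°]; subtract 360° → -111.241°.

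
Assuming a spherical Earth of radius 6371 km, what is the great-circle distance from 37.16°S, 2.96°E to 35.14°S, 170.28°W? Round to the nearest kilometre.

11945 km

Δλ = -170.28 − 2.96 = -173.24°.
Δφ = -35.14 − -37.16 = 2.02°.
a = sin²(Δφ/2) + cos φ₁ · cos φ₂ · sin²(Δλ/2) = 0.649751.
c = 2·atan2(√a, √(1−a)) = 1.87497 rad → d = 6371·c ≈ 11945.42 km.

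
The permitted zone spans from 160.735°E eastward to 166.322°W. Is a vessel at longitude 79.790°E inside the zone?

No

Band width going east from +160.735° to -166.322°: ((-166.322 − 160.735) mod 360) = 32.943°.
Offset of +79.790° east of the west edge: ((79.790 − 160.735) mod 360) = 279.055°.
279.055° > 32.943° ⇒ outside.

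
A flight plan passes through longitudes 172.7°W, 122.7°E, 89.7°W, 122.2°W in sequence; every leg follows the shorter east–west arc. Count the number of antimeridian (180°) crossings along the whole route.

2

Leg 1: -172.7° → +122.7°, shortest Δλ = -64.6° (west) — crosses 180°.
Leg 2: +122.7° → -89.7°, shortest Δλ = 147.6° (east) — crosses 180°.
Leg 3: -89.7° → -122.2°, shortest Δλ = -32.5° (west) — does not cross 180°.
Total crossings: 2.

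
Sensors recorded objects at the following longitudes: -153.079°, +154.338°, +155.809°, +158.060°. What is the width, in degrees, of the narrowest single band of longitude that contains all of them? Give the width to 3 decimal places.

52.583°

Sort the longitudes: -153.079°, +154.338°, +155.809°, +158.060°.
Eastward gaps between consecutive values (wrapping around): 307.417°, 1.471°, 2.251°, 48.861°.
Largest gap = 307.417° ⇒ minimal covering band is its complement: 360° − 307.417° = 52.583°.
Band runs from +154.338° eastward to -153.079°, crossing the antimeridian.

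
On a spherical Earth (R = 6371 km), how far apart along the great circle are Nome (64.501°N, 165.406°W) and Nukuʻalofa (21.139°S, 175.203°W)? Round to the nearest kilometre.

Δλ = -175.203 − -165.406 = -9.797°.
Δφ = -21.139 − 64.501 = -85.640°.
a = sin²(Δφ/2) + cos φ₁ · cos φ₂ · sin²(Δλ/2) = 0.464916.
c = 2·atan2(√a, √(1−a)) = 1.50057 rad → d = 6371·c ≈ 9560.14 km.

9560 km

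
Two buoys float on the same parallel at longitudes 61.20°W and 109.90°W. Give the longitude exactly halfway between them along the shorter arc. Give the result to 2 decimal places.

85.55°W

Signed shortest Δλ from -61.20° to -109.90° is -48.70°.
Midpoint longitude = -61.20° + (-48.70°)/2 = -61.20° − 24.35° = -85.55°.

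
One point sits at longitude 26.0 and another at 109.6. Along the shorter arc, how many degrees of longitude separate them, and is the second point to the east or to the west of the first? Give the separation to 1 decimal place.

Raw difference: 109.6 − 26.0 = 83.6°.
Normalise into (−180°, 180°]: 83.6° stays 83.6°.
Positive ⇒ the second point lies to the east; separation 83.6°.

83.6° east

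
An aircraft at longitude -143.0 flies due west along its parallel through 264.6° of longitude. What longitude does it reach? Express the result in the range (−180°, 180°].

-47.6°

Start at -143.0°; shift −264.6° → -407.6°.
-407.6° lies outside (−180°, 180°]; add 360° → -47.6°.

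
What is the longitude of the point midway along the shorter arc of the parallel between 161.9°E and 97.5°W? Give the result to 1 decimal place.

147.8°W

Signed shortest Δλ from +161.9° to -97.5° is +100.6°.
Midpoint longitude = +161.9° + (+100.6°)/2 = +161.9° + 50.3° = +212.2°.
Normalise into (−180°, 180°]: -147.8°.
(The naïve average (+161.9 + -97.5)/2 = 32.2° is on the wrong side of the globe.)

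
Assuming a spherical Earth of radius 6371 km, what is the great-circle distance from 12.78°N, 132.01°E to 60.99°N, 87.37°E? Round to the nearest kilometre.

Δλ = 87.37 − 132.01 = -44.64°.
Δφ = 60.99 − 12.78 = 48.21°.
a = sin²(Δφ/2) + cos φ₁ · cos φ₂ · sin²(Δλ/2) = 0.235013.
c = 2·atan2(√a, √(1−a)) = 1.01223 rad → d = 6371·c ≈ 6448.90 km.

6449 km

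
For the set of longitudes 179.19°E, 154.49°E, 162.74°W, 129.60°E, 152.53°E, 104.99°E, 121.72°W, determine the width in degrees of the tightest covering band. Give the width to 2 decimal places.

133.29°

Sort the longitudes: -162.74°, -121.72°, +104.99°, +129.60°, +152.53°, +154.49°, +179.19°.
Eastward gaps between consecutive values (wrapping around): 41.02°, 226.71°, 24.61°, 22.93°, 1.96°, 24.70°, 18.07°.
Largest gap = 226.71° ⇒ minimal covering band is its complement: 360° − 226.71° = 133.29°.
Band runs from +104.99° eastward to -121.72°, crossing the antimeridian.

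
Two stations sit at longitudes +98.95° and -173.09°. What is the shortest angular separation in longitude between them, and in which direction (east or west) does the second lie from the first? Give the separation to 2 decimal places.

Raw difference: -173.09 − 98.95 = -272.04°.
Normalise into (−180°, 180°]: -272.04° + 360° = 87.96°.
Positive ⇒ the second point lies to the east; separation 87.96°.

87.96° east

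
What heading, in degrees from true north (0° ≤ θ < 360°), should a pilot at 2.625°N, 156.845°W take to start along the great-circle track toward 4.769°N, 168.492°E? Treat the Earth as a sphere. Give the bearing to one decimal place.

Δλ = 168.492 − -156.845 = 325.337°; wrapped into (−180°, 180°]: -34.663°.
θ = atan2( sin Δλ · cos φ₂ , cos φ₁ · sin φ₂ − sin φ₁ · cos φ₂ · cos Δλ )
  = atan2(-0.56678, 0.04551) = -85.409° → normalised to [0°, 360°): 274.591°.

274.6°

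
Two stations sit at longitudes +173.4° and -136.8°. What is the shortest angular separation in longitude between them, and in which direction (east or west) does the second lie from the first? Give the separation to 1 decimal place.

49.8° east

Raw difference: -136.8 − 173.4 = -310.2°.
Normalise into (−180°, 180°]: -310.2° + 360° = 49.8°.
Positive ⇒ the second point lies to the east; separation 49.8°.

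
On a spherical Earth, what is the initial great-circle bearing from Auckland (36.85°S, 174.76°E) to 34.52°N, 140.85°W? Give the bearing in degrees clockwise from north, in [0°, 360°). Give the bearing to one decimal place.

35.5°

Δλ = -140.85 − 174.76 = -315.61°; wrapped into (−180°, 180°]: 44.39°.
θ = atan2( sin Δλ · cos φ₂ , cos φ₁ · sin φ₂ − sin φ₁ · cos φ₂ · cos Δλ )
  = atan2(0.57637, 0.80657) = 35.549° → normalised to [0°, 360°): 35.549°.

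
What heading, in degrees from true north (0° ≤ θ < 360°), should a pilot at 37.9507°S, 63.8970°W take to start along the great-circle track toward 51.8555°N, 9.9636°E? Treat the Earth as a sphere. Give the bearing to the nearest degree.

Δλ = 9.9636 − -63.8970 = 73.8606°.
θ = atan2( sin Δλ · cos φ₂ , cos φ₁ · sin φ₂ − sin φ₁ · cos φ₂ · cos Δλ )
  = atan2(0.59330, 0.72574) = 39.267° → normalised to [0°, 360°): 39.267°.

39°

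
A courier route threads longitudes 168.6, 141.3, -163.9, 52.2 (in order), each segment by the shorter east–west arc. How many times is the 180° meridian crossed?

Leg 1: +168.6° → +141.3°, shortest Δλ = -27.3° (west) — does not cross 180°.
Leg 2: +141.3° → -163.9°, shortest Δλ = 54.8° (east) — crosses 180°.
Leg 3: -163.9° → +52.2°, shortest Δλ = -143.9° (west) — crosses 180°.
Total crossings: 2.

2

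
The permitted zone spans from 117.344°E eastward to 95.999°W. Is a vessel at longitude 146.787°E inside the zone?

Band width going east from +117.344° to -95.999°: ((-95.999 − 117.344) mod 360) = 146.657°.
Offset of +146.787° east of the west edge: ((146.787 − 117.344) mod 360) = 29.443°.
29.443° ≤ 146.657° ⇒ inside.

Yes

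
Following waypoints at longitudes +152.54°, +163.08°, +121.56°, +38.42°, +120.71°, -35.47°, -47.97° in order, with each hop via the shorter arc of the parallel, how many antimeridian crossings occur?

Leg 1: +152.54° → +163.08°, shortest Δλ = 10.54° (east) — does not cross 180°.
Leg 2: +163.08° → +121.56°, shortest Δλ = -41.52° (west) — does not cross 180°.
Leg 3: +121.56° → +38.42°, shortest Δλ = -83.14° (west) — does not cross 180°.
Leg 4: +38.42° → +120.71°, shortest Δλ = 82.29° (east) — does not cross 180°.
Leg 5: +120.71° → -35.47°, shortest Δλ = -156.18° (west) — does not cross 180°.
Leg 6: -35.47° → -47.97°, shortest Δλ = -12.5° (west) — does not cross 180°.
Total crossings: 0.

0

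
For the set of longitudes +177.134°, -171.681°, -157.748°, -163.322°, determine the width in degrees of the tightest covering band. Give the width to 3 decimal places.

Sort the longitudes: -171.681°, -163.322°, -157.748°, +177.134°.
Eastward gaps between consecutive values (wrapping around): 8.359°, 5.574°, 334.882°, 11.185°.
Largest gap = 334.882° ⇒ minimal covering band is its complement: 360° − 334.882° = 25.118°.
Band runs from +177.134° eastward to -157.748°, crossing the antimeridian.

25.118°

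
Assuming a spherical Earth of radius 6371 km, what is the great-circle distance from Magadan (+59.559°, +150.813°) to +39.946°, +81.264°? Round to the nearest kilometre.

Δλ = 81.264 − 150.813 = -69.549°.
Δφ = 39.946 − 59.559 = -19.613°.
a = sin²(Δφ/2) + cos φ₁ · cos φ₂ · sin²(Δλ/2) = 0.155362.
c = 2·atan2(√a, √(1−a)) = 0.81031 rad → d = 6371·c ≈ 5162.47 km.

5162 km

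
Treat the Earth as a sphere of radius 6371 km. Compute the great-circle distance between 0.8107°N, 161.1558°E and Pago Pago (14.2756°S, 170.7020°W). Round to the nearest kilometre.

3523 km

Δλ = -170.7020 − 161.1558 = -331.8578°; wrapped into (−180°, 180°]: 28.1422°.
Δφ = -14.2756 − 0.8107 = -15.0863°.
a = sin²(Δφ/2) + cos φ₁ · cos φ₂ · sin²(Δλ/2) = 0.074512.
c = 2·atan2(√a, √(1−a)) = 0.55295 rad → d = 6371·c ≈ 3522.87 km.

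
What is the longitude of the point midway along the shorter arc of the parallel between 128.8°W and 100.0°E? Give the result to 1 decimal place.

165.6°E

Signed shortest Δλ from -128.8° to +100.0° is -131.2°.
Midpoint longitude = -128.8° + (-131.2°)/2 = -128.8° − 65.6° = -194.4°.
Normalise into (−180°, 180°]: +165.6°.
(The naïve average (-128.8 + +100.0)/2 = -14.4° is on the wrong side of the globe.)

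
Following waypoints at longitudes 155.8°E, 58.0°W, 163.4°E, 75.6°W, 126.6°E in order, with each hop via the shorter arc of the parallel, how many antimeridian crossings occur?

Leg 1: +155.8° → -58.0°, shortest Δλ = 146.2° (east) — crosses 180°.
Leg 2: -58.0° → +163.4°, shortest Δλ = -138.6° (west) — crosses 180°.
Leg 3: +163.4° → -75.6°, shortest Δλ = 121.0° (east) — crosses 180°.
Leg 4: -75.6° → +126.6°, shortest Δλ = -157.8° (west) — crosses 180°.
Total crossings: 4.

4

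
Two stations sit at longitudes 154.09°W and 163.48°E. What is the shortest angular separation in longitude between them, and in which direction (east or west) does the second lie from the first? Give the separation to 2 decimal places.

42.43° west

Raw difference: 163.48 − -154.09 = 317.57°.
Normalise into (−180°, 180°]: 317.57° − 360° = -42.43°.
Negative ⇒ the second point lies to the west; separation 42.43°.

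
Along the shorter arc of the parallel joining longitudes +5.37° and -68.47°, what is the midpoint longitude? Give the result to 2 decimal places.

-31.55°

Signed shortest Δλ from +5.37° to -68.47° is -73.84°.
Midpoint longitude = +5.37° + (-73.84°)/2 = +5.37° − 36.92° = -31.55°.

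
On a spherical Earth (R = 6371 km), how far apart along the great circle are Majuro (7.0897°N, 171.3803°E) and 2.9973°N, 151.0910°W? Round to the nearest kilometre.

4180 km

Δλ = -151.0910 − 171.3803 = -322.4713°; wrapped into (−180°, 180°]: 37.5287°.
Δφ = 2.9973 − 7.0897 = -4.0924°.
a = sin²(Δφ/2) + cos φ₁ · cos φ₂ · sin²(Δλ/2) = 0.103819.
c = 2·atan2(√a, √(1−a)) = 0.65613 rad → d = 6371·c ≈ 4180.18 km.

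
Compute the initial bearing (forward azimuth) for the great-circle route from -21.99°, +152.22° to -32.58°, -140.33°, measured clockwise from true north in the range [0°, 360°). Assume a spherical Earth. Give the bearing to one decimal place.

Δλ = -140.33 − 152.22 = -292.55°; wrapped into (−180°, 180°]: 67.45°.
θ = atan2( sin Δλ · cos φ₂ , cos φ₁ · sin φ₂ − sin φ₁ · cos φ₂ · cos Δλ )
  = atan2(0.77822, -0.37830) = 115.925° → normalised to [0°, 360°): 115.925°.

115.9°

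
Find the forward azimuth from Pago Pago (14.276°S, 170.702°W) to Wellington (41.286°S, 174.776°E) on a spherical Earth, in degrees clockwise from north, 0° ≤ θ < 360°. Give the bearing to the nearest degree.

202°

Δλ = 174.776 − -170.702 = 345.478°; wrapped into (−180°, 180°]: -14.522°.
θ = atan2( sin Δλ · cos φ₂ , cos φ₁ · sin φ₂ − sin φ₁ · cos φ₂ · cos Δλ )
  = atan2(-0.18842, -0.46007) = -157.728° → normalised to [0°, 360°): 202.272°.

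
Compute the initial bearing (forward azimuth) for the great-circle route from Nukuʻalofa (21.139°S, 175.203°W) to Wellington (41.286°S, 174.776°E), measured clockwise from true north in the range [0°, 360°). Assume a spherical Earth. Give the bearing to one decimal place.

Δλ = 174.776 − -175.203 = 349.979°; wrapped into (−180°, 180°]: -10.021°.
θ = atan2( sin Δλ · cos φ₂ , cos φ₁ · sin φ₂ − sin φ₁ · cos φ₂ · cos Δλ )
  = atan2(-0.13075, -0.34856) = -159.438° → normalised to [0°, 360°): 200.562°.

200.6°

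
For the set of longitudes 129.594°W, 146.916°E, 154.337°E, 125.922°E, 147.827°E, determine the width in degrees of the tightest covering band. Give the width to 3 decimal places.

Sort the longitudes: -129.594°, +125.922°, +146.916°, +147.827°, +154.337°.
Eastward gaps between consecutive values (wrapping around): 255.516°, 20.994°, 0.911°, 6.510°, 76.069°.
Largest gap = 255.516° ⇒ minimal covering band is its complement: 360° − 255.516° = 104.484°.
Band runs from +125.922° eastward to -129.594°, crossing the antimeridian.

104.484°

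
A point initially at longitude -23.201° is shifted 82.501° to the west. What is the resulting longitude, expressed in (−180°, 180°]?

-105.702°

Start at -23.201°; shift −82.501° → -105.702°.
-105.702° already lies in (−180°, 180°].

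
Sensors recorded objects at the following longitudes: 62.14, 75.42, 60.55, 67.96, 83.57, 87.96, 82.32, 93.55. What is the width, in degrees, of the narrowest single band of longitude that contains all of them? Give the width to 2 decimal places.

Sort the longitudes: +60.55°, +62.14°, +67.96°, +75.42°, +82.32°, +83.57°, +87.96°, +93.55°.
Eastward gaps between consecutive values (wrapping around): 1.59°, 5.82°, 7.46°, 6.90°, 1.25°, 4.39°, 5.59°, 327.00°.
Largest gap = 327.00° ⇒ minimal covering band is its complement: 360° − 327.00° = 33.00°.
Band runs from +60.55° eastward to +93.55°.

33.00°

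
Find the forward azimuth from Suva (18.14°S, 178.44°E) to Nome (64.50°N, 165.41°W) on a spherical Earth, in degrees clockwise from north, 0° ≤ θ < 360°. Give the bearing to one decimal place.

6.9°

Δλ = -165.41 − 178.44 = -343.85°; wrapped into (−180°, 180°]: 16.15°.
θ = atan2( sin Δλ · cos φ₂ , cos φ₁ · sin φ₂ − sin φ₁ · cos φ₂ · cos Δλ )
  = atan2(0.11975, 0.98647) = 6.921° → normalised to [0°, 360°): 6.921°.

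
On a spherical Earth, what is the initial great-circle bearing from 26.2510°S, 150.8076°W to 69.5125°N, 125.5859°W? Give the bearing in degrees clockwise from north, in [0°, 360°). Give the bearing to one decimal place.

8.7°

Δλ = -125.5859 − -150.8076 = 25.2217°.
θ = atan2( sin Δλ · cos φ₂ , cos φ₁ · sin φ₂ − sin φ₁ · cos φ₂ · cos Δλ )
  = atan2(0.14914, 0.98019) = 8.652° → normalised to [0°, 360°): 8.652°.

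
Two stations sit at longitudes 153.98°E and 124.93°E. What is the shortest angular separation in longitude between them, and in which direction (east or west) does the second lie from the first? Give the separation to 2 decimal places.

29.05° west

Raw difference: 124.93 − 153.98 = -29.05°.
Normalise into (−180°, 180°]: -29.05° stays -29.05°.
Negative ⇒ the second point lies to the west; separation 29.05°.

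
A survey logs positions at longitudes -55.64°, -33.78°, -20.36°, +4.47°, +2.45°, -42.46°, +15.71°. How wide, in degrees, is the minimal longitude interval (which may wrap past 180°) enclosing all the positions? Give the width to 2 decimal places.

71.35°

Sort the longitudes: -55.64°, -42.46°, -33.78°, -20.36°, +2.45°, +4.47°, +15.71°.
Eastward gaps between consecutive values (wrapping around): 13.18°, 8.68°, 13.42°, 22.81°, 2.02°, 11.24°, 288.65°.
Largest gap = 288.65° ⇒ minimal covering band is its complement: 360° − 288.65° = 71.35°.
Band runs from -55.64° eastward to +15.71°.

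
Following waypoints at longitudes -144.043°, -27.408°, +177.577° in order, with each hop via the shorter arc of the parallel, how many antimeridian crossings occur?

1

Leg 1: -144.043° → -27.408°, shortest Δλ = 116.635° (east) — does not cross 180°.
Leg 2: -27.408° → +177.577°, shortest Δλ = -155.015° (west) — crosses 180°.
Total crossings: 1.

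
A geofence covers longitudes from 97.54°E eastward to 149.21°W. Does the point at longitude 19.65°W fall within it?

Band width going east from +97.54° to -149.21°: ((-149.21 − 97.54) mod 360) = 113.25°.
Offset of -19.65° east of the west edge: ((-19.65 − 97.54) mod 360) = 242.81°.
242.81° > 113.25° ⇒ outside.

No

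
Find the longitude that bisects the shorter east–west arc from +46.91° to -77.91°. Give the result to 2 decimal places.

-15.50°

Signed shortest Δλ from +46.91° to -77.91° is -124.82°.
Midpoint longitude = +46.91° + (-124.82°)/2 = +46.91° − 62.41° = -15.50°.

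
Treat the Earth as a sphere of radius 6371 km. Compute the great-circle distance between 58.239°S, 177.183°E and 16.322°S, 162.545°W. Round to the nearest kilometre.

Δλ = -162.545 − 177.183 = -339.728°; wrapped into (−180°, 180°]: 20.272°.
Δφ = -16.322 − -58.239 = 41.917°.
a = sin²(Δφ/2) + cos φ₁ · cos φ₂ · sin²(Δλ/2) = 0.143589.
c = 2·atan2(√a, √(1−a)) = 0.77728 rad → d = 6371·c ≈ 4952.06 km.

4952 km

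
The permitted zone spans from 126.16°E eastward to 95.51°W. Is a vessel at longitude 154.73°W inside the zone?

Band width going east from +126.16° to -95.51°: ((-95.51 − 126.16) mod 360) = 138.33°.
Offset of -154.73° east of the west edge: ((-154.73 − 126.16) mod 360) = 79.11°.
79.11° ≤ 138.33° ⇒ inside.

Yes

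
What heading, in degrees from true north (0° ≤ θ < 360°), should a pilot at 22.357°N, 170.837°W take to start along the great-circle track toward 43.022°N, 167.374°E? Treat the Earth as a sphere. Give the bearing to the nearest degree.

324°

Δλ = 167.374 − -170.837 = 338.211°; wrapped into (−180°, 180°]: -21.789°.
θ = atan2( sin Δλ · cos φ₂ , cos φ₁ · sin φ₂ − sin φ₁ · cos φ₂ · cos Δλ )
  = atan2(-0.27137, 0.37277) = -36.054° → normalised to [0°, 360°): 323.946°.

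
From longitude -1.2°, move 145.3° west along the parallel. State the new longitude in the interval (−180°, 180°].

Start at -1.2°; shift −145.3° → -146.5°.
-146.5° already lies in (−180°, 180°].

-146.5°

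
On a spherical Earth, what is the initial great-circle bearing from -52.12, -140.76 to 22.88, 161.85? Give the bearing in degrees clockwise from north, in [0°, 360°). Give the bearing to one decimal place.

309.1°

Δλ = 161.85 − -140.76 = 302.61°; wrapped into (−180°, 180°]: -57.39°.
θ = atan2( sin Δλ · cos φ₂ , cos φ₁ · sin φ₂ − sin φ₁ · cos φ₂ · cos Δλ )
  = atan2(-0.77608, 0.63063) = -50.903° → normalised to [0°, 360°): 309.097°.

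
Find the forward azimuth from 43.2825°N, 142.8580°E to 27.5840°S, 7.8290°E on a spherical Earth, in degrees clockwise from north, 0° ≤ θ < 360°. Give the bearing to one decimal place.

278.4°

Δλ = 7.8290 − 142.8580 = -135.0290°.
θ = atan2( sin Δλ · cos φ₂ , cos φ₁ · sin φ₂ − sin φ₁ · cos φ₂ · cos Δλ )
  = atan2(-0.62641, 0.09281) = -81.572° → normalised to [0°, 360°): 278.428°.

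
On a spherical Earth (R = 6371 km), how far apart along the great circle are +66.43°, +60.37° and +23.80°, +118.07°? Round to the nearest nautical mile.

3337 nmi

Δλ = 118.07 − 60.37 = 57.70°.
Δφ = 23.80 − 66.43 = -42.63°.
a = sin²(Δφ/2) + cos φ₁ · cos φ₂ · sin²(Δλ/2) = 0.217311.
c = 2·atan2(√a, √(1−a)) = 0.96990 rad → d = 6371·c ≈ 6179.26 km ≈ 3336.53 nmi.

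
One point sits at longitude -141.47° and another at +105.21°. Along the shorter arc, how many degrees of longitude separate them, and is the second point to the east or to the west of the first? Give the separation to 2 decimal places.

Raw difference: 105.21 − -141.47 = 246.68°.
Normalise into (−180°, 180°]: 246.68° − 360° = -113.32°.
Negative ⇒ the second point lies to the west; separation 113.32°.

113.32° west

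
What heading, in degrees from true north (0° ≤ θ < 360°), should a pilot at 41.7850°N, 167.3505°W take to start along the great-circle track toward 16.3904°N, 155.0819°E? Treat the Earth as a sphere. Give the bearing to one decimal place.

243.1°

Δλ = 155.0819 − -167.3505 = 322.4324°; wrapped into (−180°, 180°]: -37.5676°.
θ = atan2( sin Δλ · cos φ₂ , cos φ₁ · sin φ₂ − sin φ₁ · cos φ₂ · cos Δλ )
  = atan2(-0.58492, -0.29629) = -116.864° → normalised to [0°, 360°): 243.136°.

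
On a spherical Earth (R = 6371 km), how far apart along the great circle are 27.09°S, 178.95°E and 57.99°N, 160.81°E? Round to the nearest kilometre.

9610 km

Δλ = 160.81 − 178.95 = -18.14°.
Δφ = 57.99 − -27.09 = 85.08°.
a = sin²(Δφ/2) + cos φ₁ · cos φ₂ · sin²(Δλ/2) = 0.468845.
c = 2·atan2(√a, √(1−a)) = 1.50845 rad → d = 6371·c ≈ 9610.31 km.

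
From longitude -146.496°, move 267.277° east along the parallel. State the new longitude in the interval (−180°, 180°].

Start at -146.496°; shift +267.277° → +120.781°.
+120.781° already lies in (−180°, 180°].

+120.781°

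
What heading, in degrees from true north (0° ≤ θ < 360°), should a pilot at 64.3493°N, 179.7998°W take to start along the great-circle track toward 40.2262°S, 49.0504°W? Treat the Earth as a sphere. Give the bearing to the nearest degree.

Δλ = -49.0504 − -179.7998 = 130.7494°.
θ = atan2( sin Δλ · cos φ₂ , cos φ₁ · sin φ₂ − sin φ₁ · cos φ₂ · cos Δλ )
  = atan2(0.57841, 0.16970) = 73.649° → normalised to [0°, 360°): 73.649°.

74°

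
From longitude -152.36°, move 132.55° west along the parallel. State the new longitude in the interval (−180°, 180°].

+75.09°

Start at -152.36°; shift −132.55° → -284.91°.
-284.91° lies outside (−180°, 180°]; add 360° → +75.09°.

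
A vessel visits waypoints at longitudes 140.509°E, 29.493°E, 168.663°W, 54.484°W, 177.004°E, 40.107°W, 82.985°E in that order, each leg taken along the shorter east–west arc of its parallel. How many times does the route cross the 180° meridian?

Leg 1: +140.509° → +29.493°, shortest Δλ = -111.016° (west) — does not cross 180°.
Leg 2: +29.493° → -168.663°, shortest Δλ = 161.844° (east) — crosses 180°.
Leg 3: -168.663° → -54.484°, shortest Δλ = 114.179° (east) — does not cross 180°.
Leg 4: -54.484° → +177.004°, shortest Δλ = -128.512° (west) — crosses 180°.
Leg 5: +177.004° → -40.107°, shortest Δλ = 142.889° (east) — crosses 180°.
Leg 6: -40.107° → +82.985°, shortest Δλ = 123.092° (east) — does not cross 180°.
Total crossings: 3.

3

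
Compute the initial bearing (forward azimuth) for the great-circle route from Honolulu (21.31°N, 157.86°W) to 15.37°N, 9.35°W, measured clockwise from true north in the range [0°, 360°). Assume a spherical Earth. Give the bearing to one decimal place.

Δλ = -9.35 − -157.86 = 148.51°.
θ = atan2( sin Δλ · cos φ₂ , cos φ₁ · sin φ₂ − sin φ₁ · cos φ₂ · cos Δλ )
  = atan2(0.50367, 0.54574) = 42.704° → normalised to [0°, 360°): 42.704°.

42.7°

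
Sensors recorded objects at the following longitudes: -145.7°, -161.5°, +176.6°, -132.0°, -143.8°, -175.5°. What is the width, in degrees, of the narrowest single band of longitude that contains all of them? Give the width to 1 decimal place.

Sort the longitudes: -175.5°, -161.5°, -145.7°, -143.8°, -132.0°, +176.6°.
Eastward gaps between consecutive values (wrapping around): 14.0°, 15.8°, 1.9°, 11.8°, 308.6°, 7.9°.
Largest gap = 308.6° ⇒ minimal covering band is its complement: 360° − 308.6° = 51.4°.
Band runs from +176.6° eastward to -132.0°, crossing the antimeridian.

51.4°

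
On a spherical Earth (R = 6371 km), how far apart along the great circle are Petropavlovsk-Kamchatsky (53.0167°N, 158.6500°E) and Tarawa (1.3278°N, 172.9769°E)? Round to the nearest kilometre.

5898 km

Δλ = 172.9769 − 158.6500 = 14.3269°.
Δφ = 1.3278 − 53.0167 = -51.6889°.
a = sin²(Δφ/2) + cos φ₁ · cos φ₂ · sin²(Δλ/2) = 0.199387.
c = 2·atan2(√a, √(1−a)) = 0.92576 rad → d = 6371·c ≈ 5898.02 km.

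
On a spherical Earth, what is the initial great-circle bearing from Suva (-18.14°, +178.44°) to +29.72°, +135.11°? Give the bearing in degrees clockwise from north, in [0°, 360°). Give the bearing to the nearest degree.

318°

Δλ = 135.11 − 178.44 = -43.33°.
θ = atan2( sin Δλ · cos φ₂ , cos φ₁ · sin φ₂ − sin φ₁ · cos φ₂ · cos Δλ )
  = atan2(-0.59594, 0.66780) = -41.745° → normalised to [0°, 360°): 318.255°.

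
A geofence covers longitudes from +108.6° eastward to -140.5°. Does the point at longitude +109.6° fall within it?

Yes

Band width going east from +108.6° to -140.5°: ((-140.5 − 108.6) mod 360) = 110.9°.
Offset of +109.6° east of the west edge: ((109.6 − 108.6) mod 360) = 1.0°.
1.0° ≤ 110.9° ⇒ inside.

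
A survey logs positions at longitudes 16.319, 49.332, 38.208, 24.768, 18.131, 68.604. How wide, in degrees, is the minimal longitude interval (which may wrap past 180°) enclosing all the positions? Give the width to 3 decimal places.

52.285°

Sort the longitudes: +16.319°, +18.131°, +24.768°, +38.208°, +49.332°, +68.604°.
Eastward gaps between consecutive values (wrapping around): 1.812°, 6.637°, 13.440°, 11.124°, 19.272°, 307.715°.
Largest gap = 307.715° ⇒ minimal covering band is its complement: 360° − 307.715° = 52.285°.
Band runs from +16.319° eastward to +68.604°.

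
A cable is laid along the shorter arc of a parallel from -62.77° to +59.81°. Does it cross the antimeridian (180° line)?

Signed shortest Δλ = ((59.81 − -62.77 + 180) mod 360) − 180 = 122.58°.
Going east by 122.58° from -62.77° reaches +59.81° without touching 180°.

No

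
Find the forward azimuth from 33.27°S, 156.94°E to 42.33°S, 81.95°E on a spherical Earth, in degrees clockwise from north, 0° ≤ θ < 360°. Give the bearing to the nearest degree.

237°

Δλ = 81.95 − 156.94 = -74.99°.
θ = atan2( sin Δλ · cos φ₂ , cos φ₁ · sin φ₂ − sin φ₁ · cos φ₂ · cos Δλ )
  = atan2(-0.71405, -0.45799) = -122.676° → normalised to [0°, 360°): 237.324°.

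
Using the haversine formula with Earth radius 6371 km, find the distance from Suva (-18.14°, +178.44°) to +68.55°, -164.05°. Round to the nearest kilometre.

9742 km

Δλ = -164.05 − 178.44 = -342.49°; wrapped into (−180°, 180°]: 17.51°.
Δφ = 68.55 − -18.14 = 86.69°.
a = sin²(Δφ/2) + cos φ₁ · cos φ₂ · sin²(Δλ/2) = 0.479182.
c = 2·atan2(√a, √(1−a)) = 1.52915 rad → d = 6371·c ≈ 9742.20 km.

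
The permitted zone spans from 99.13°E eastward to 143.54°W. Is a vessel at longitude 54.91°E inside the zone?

No

Band width going east from +99.13° to -143.54°: ((-143.54 − 99.13) mod 360) = 117.33°.
Offset of +54.91° east of the west edge: ((54.91 − 99.13) mod 360) = 315.78°.
315.78° > 117.33° ⇒ outside.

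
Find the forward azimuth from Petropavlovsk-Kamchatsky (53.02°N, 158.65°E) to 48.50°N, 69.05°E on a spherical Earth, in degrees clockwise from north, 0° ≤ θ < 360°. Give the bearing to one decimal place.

304.0°

Δλ = 69.05 − 158.65 = -89.60°.
θ = atan2( sin Δλ · cos φ₂ , cos φ₁ · sin φ₂ − sin φ₁ · cos φ₂ · cos Δλ )
  = atan2(-0.66260, 0.44683) = -56.006° → normalised to [0°, 360°): 303.994°.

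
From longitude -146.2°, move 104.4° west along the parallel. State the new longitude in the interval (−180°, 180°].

+109.4°

Start at -146.2°; shift −104.4° → -250.6°.
-250.6° lies outside (−180°, 180°]; add 360° → +109.4°.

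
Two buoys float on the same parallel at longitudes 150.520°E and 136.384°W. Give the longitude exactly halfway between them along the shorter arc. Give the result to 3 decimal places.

Signed shortest Δλ from +150.520° to -136.384° is +73.096°.
Midpoint longitude = +150.520° + (+73.096°)/2 = +150.520° + 36.548° = +187.068°.
Normalise into (−180°, 180°]: -172.932°.
(The naïve average (+150.520 + -136.384)/2 = 7.068° is on the wrong side of the globe.)

172.932°W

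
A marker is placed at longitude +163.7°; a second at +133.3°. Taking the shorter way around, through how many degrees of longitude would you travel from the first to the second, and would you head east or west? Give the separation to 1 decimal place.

30.4° west

Raw difference: 133.3 − 163.7 = -30.4°.
Normalise into (−180°, 180°]: -30.4° stays -30.4°.
Negative ⇒ the second point lies to the west; separation 30.4°.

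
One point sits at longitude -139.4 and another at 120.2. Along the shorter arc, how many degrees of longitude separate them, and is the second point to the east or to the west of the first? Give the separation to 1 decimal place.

Raw difference: 120.2 − -139.4 = 259.6°.
Normalise into (−180°, 180°]: 259.6° − 360° = -100.4°.
Negative ⇒ the second point lies to the west; separation 100.4°.

100.4° west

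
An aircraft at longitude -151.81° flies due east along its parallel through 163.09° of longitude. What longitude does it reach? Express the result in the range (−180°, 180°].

Start at -151.81°; shift +163.09° → +11.28°.
+11.28° already lies in (−180°, 180°].

+11.28°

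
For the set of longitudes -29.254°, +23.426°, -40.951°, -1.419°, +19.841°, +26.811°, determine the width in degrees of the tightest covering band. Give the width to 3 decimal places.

Sort the longitudes: -40.951°, -29.254°, -1.419°, +19.841°, +23.426°, +26.811°.
Eastward gaps between consecutive values (wrapping around): 11.697°, 27.835°, 21.260°, 3.585°, 3.385°, 292.238°.
Largest gap = 292.238° ⇒ minimal covering band is its complement: 360° − 292.238° = 67.762°.
Band runs from -40.951° eastward to +26.811°.

67.762°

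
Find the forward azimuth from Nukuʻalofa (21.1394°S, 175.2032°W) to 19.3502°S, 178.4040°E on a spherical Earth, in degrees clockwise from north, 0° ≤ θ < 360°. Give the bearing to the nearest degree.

285°

Δλ = 178.4040 − -175.2032 = 353.6072°; wrapped into (−180°, 180°]: -6.3928°.
θ = atan2( sin Δλ · cos φ₂ , cos φ₁ · sin φ₂ − sin φ₁ · cos φ₂ · cos Δλ )
  = atan2(-0.10505, 0.02911) = -74.514° → normalised to [0°, 360°): 285.486°.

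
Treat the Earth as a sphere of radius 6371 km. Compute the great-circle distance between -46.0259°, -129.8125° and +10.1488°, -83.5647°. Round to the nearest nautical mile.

Δλ = -83.5647 − -129.8125 = 46.2478°.
Δφ = 10.1488 − -46.0259 = 56.1747°.
a = sin²(Δφ/2) + cos φ₁ · cos φ₂ · sin²(Δλ/2) = 0.327080.
c = 2·atan2(√a, √(1−a)) = 1.21766 rad → d = 6371·c ≈ 7757.73 km ≈ 4188.84 nmi.

4189 nmi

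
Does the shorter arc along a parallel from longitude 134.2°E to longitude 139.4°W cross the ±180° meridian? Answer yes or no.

Yes

Naïve |-139.4 − 134.2| = 273.6° > 180°, so the shorter arc goes the other way round — across 180°.
Signed shortest Δλ = ((-139.4 − 134.2 + 180) mod 360) − 180 = 86.4°.
Going east by 86.4° from +134.2° passes through 180° before reaching -139.4°.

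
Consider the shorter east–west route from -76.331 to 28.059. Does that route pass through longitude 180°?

Signed shortest Δλ = ((28.059 − -76.331 + 180) mod 360) − 180 = 104.39°.
Going east by 104.39° from -76.331° reaches +28.059° without touching 180°.

No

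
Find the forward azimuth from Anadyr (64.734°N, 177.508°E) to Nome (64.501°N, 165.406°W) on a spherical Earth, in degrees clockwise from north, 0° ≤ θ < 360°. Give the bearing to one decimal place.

Δλ = -165.406 − 177.508 = -342.914°; wrapped into (−180°, 180°]: 17.086°.
θ = atan2( sin Δλ · cos φ₂ , cos φ₁ · sin φ₂ − sin φ₁ · cos φ₂ · cos Δλ )
  = atan2(0.12648, 0.01312) = 84.080° → normalised to [0°, 360°): 84.080°.

84.1°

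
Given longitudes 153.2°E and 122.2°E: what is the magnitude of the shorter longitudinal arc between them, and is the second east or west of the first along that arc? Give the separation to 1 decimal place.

Raw difference: 122.2 − 153.2 = -31.0°.
Normalise into (−180°, 180°]: -31.0° stays -31.0°.
Negative ⇒ the second point lies to the west; separation 31.0°.

31.0° west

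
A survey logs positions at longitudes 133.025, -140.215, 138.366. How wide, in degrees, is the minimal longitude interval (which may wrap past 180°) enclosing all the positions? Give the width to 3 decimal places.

86.760°

Sort the longitudes: -140.215°, +133.025°, +138.366°.
Eastward gaps between consecutive values (wrapping around): 273.240°, 5.341°, 81.419°.
Largest gap = 273.240° ⇒ minimal covering band is its complement: 360° − 273.240° = 86.760°.
Band runs from +133.025° eastward to -140.215°, crossing the antimeridian.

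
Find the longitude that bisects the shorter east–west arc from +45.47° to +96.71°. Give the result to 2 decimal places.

Signed shortest Δλ from +45.47° to +96.71° is +51.24°.
Midpoint longitude = +45.47° + (+51.24°)/2 = +45.47° + 25.62° = +71.09°.

+71.09°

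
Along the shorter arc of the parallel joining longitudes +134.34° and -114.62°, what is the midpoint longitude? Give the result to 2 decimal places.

-170.14°

Signed shortest Δλ from +134.34° to -114.62° is +111.04°.
Midpoint longitude = +134.34° + (+111.04°)/2 = +134.34° + 55.52° = +189.86°.
Normalise into (−180°, 180°]: -170.14°.
(The naïve average (+134.34 + -114.62)/2 = 9.86° is on the wrong side of the globe.)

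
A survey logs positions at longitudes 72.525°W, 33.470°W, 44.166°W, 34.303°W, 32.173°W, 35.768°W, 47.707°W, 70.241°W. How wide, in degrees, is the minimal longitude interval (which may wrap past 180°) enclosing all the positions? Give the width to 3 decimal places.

Sort the longitudes: -72.525°, -70.241°, -47.707°, -44.166°, -35.768°, -34.303°, -33.470°, -32.173°.
Eastward gaps between consecutive values (wrapping around): 2.284°, 22.534°, 3.541°, 8.398°, 1.465°, 0.833°, 1.297°, 319.648°.
Largest gap = 319.648° ⇒ minimal covering band is its complement: 360° − 319.648° = 40.352°.
Band runs from -72.525° eastward to -32.173°.

40.352°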